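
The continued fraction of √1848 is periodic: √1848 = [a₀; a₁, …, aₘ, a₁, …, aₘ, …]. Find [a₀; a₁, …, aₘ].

[42; 1, 84]

a₀ = ⌊√1848⌋ = 42.
With m₀=0, d₀=1 and mₖ₊₁ = dₖaₖ − mₖ, dₖ₊₁ = (n − mₖ₊₁²)/dₖ, aₖ₊₁ = ⌊(a₀+mₖ₊₁)/dₖ₊₁⌋:
  k=1: m=42, d=84, a=1
  k=2: m=42, d=1, a=84
d=1 and a=2a₀=84 at k=2, so the next step gives (m, d) = (42, 84) again — its k=1 value — and the period has length 2.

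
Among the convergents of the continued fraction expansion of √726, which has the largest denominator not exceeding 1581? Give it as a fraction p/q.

√726 = [26; 1, 16, 1, 52, …] (period length 4).
Convergents:
  p_0/q_0 = 26/1
  p_1/q_1 = 27/1
  p_2/q_2 = 458/17
  p_3/q_3 = 485/18
  p_4/q_4 = 25678/953
  p_5/q_5 = 26163/971
  p_6/q_6 = 444286/16489
q_5 = 971 ≤ 1581 < 16489 = q_6, so the answer is 26163/971.

26163/971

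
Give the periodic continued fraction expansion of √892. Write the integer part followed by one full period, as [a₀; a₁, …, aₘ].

[29; 1, 6, 2, 14, 2, 6, 1, 58]

a₀ = ⌊√892⌋ = 29.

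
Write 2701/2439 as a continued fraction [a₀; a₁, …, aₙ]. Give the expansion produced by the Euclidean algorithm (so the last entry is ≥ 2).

[1; 9, 3, 4, 3, 1, 4]

2701 = 1·2439 + 262
2439 = 9·262 + 81
262 = 3·81 + 19
81 = 4·19 + 5
19 = 3·5 + 4
5 = 1·4 + 1
4 = 4·1 + 0  (stop)
So 2701/2439 = [1; 9, 3, 4, 3, 1, 4].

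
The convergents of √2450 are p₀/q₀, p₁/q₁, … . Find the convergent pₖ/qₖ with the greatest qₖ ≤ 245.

√2450 = [49; 2, 98, …] (period length 2).
Convergents:
  p_0/q_0 = 49/1
  p_1/q_1 = 99/2
  p_2/q_2 = 9751/197
  p_3/q_3 = 19601/396
q_2 = 197 ≤ 245 < 396 = q_3, so the answer is 9751/197.

9751/197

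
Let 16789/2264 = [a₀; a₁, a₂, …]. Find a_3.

2

16789 = 7·2264 + 941   →  a_0 = 7
2264 = 2·941 + 382   →  a_1 = 2
941 = 2·382 + 177   →  a_2 = 2
382 = 2·177 + 28   →  a_3 = 2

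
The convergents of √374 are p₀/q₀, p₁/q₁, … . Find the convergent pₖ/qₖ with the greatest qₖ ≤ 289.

3365/174

√374 = [19; 2, 1, 18, 1, 2, 38, …] (period length 6).
Convergents:
  p_0/q_0 = 19/1
  p_1/q_1 = 39/2
  p_2/q_2 = 58/3
  p_3/q_3 = 1083/56
  p_4/q_4 = 1141/59
  p_5/q_5 = 3365/174
  p_6/q_6 = 129011/6671
q_5 = 174 ≤ 289 < 6671 = q_6, so the answer is 3365/174.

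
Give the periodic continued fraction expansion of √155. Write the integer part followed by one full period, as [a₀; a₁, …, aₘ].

[12; 2, 4, 2, 24]

a₀ = ⌊√155⌋ = 12.
With m₀=0, d₀=1 and mₖ₊₁ = dₖaₖ − mₖ, dₖ₊₁ = (n − mₖ₊₁²)/dₖ, aₖ₊₁ = ⌊(a₀+mₖ₊₁)/dₖ₊₁⌋:
  k=1: m=12, d=11, a=2
  k=2: m=10, d=5, a=4
  k=3: m=10, d=11, a=2
  k=4: m=12, d=1, a=24
d=1 and a=2a₀=24 at k=4, so the next step gives (m, d) = (12, 11) again — its k=1 value — and the period has length 4.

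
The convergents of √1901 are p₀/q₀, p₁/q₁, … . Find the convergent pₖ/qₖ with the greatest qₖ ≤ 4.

√1901 = [43; 1, 1, 1, 1, 86, …] (period length 5).
Convergents:
  p_0/q_0 = 43/1
  p_1/q_1 = 44/1
  p_2/q_2 = 87/2
  p_3/q_3 = 131/3
  p_4/q_4 = 218/5
q_3 = 3 ≤ 4 < 5 = q_4, so the answer is 131/3.

131/3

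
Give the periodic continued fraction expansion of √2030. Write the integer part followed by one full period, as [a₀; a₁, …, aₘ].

[45; 18, 90]

a₀ = ⌊√2030⌋ = 45.
With m₀=0, d₀=1 and mₖ₊₁ = dₖaₖ − mₖ, dₖ₊₁ = (n − mₖ₊₁²)/dₖ, aₖ₊₁ = ⌊(a₀+mₖ₊₁)/dₖ₊₁⌋:
  k=1: m=45, d=5, a=18
  k=2: m=45, d=1, a=90
d=1 and a=2a₀=90 at k=2, so the next step gives (m, d) = (45, 5) again — its k=1 value — and the period has length 2.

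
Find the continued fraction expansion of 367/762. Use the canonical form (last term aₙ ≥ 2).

[0; 2, 13, 9, 3]

367 = 0*762 + 367
762 = 2*367 + 28
367 = 13*28 + 3
28 = 9*3 + 1
3 = 3*1 + 0  (stop)
So 367/762 = [0; 2, 13, 9, 3].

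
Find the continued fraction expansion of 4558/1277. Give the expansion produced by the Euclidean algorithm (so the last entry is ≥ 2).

4558 = 3·1277 + 727
1277 = 1·727 + 550
727 = 1·550 + 177
550 = 3·177 + 19
177 = 9·19 + 6
19 = 3·6 + 1
6 = 6·1 + 0  (stop)
So 4558/1277 = [3; 1, 1, 3, 9, 3, 6].

[3; 1, 1, 3, 9, 3, 6]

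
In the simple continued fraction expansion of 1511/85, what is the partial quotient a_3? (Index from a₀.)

1511 = 17·85 + 66   →  a_0 = 17
85 = 1·66 + 19   →  a_1 = 1
66 = 3·19 + 9   →  a_2 = 3
19 = 2·9 + 1   →  a_3 = 2

2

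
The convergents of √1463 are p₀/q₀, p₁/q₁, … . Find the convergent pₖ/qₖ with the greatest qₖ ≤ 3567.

46817/1224

√1463 = [38; 4, 76, …] (period length 2).
Convergents:
  p_0/q_0 = 38/1
  p_1/q_1 = 153/4
  p_2/q_2 = 11666/305
  p_3/q_3 = 46817/1224
  p_4/q_4 = 3569758/93329
q_3 = 1224 ≤ 3567 < 93329 = q_4, so the answer is 46817/1224.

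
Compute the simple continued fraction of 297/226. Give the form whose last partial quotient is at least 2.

297 = 1·226 + 71
226 = 3·71 + 13
71 = 5·13 + 6
13 = 2·6 + 1
6 = 6·1 + 0  (stop)
So 297/226 = [1; 3, 5, 2, 6].

[1; 3, 5, 2, 6]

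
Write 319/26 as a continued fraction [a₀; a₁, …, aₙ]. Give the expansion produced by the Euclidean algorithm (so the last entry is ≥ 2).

[12; 3, 1, 2, 2]

319 = 12×26 + 7
26 = 3×7 + 5
7 = 1×5 + 2
5 = 2×2 + 1
2 = 2×1 + 0  (stop)
So 319/26 = [12; 3, 1, 2, 2].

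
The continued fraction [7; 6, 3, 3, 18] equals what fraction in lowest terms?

8254/1153

Using pₖ = aₖpₖ₋₁ + pₖ₋₂ and qₖ = aₖqₖ₋₁ + qₖ₋₂:
  k=0: a=7, p=7, q=1
  k=1: a=6, p=43, q=6
  k=2: a=3, p=136, q=19
  k=3: a=3, p=451, q=63
  k=4: a=18, p=8254, q=1153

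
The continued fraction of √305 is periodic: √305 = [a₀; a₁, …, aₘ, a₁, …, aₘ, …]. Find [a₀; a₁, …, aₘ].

[17; 2, 6, 2, 34]

a₀ = ⌊√305⌋ = 17.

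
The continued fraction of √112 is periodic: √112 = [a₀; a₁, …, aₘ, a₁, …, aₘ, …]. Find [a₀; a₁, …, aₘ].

a₀ = ⌊√112⌋ = 10.
With m₀=0, d₀=1 and mₖ₊₁ = dₖaₖ − mₖ, dₖ₊₁ = (n − mₖ₊₁²)/dₖ, aₖ₊₁ = ⌊(a₀+mₖ₊₁)/dₖ₊₁⌋:
  k=1: m=10, d=12, a=1
  k=2: m=2, d=9, a=1
  k=3: m=7, d=7, a=2
  k=4: m=7, d=9, a=1
  k=5: m=2, d=12, a=1
  k=6: m=10, d=1, a=20
d=1 and a=2a₀=20 at k=6, so the next step gives (m, d) = (10, 12) again — its k=1 value — and the period has length 6.

[10; 1, 1, 2, 1, 1, 20]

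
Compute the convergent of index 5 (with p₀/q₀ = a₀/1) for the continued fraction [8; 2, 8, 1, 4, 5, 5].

Using pₖ = aₖpₖ₋₁ + pₖ₋₂, qₖ = aₖqₖ₋₁ + qₖ₋₂ (with p₋₁=1, p₋₂=0, q₋₁=0, q₋₂=1):
  k=0: a=8, p=8, q=1
  k=1: a=2, p=17, q=2
  k=2: a=8, p=144, q=17
  k=3: a=1, p=161, q=19
  k=4: a=4, p=788, q=93
  k=5: a=5, p=4101, q=484

4101/484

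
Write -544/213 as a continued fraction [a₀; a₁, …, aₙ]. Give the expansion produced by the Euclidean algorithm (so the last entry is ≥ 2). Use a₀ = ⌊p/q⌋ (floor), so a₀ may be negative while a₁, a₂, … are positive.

[-3; 2, 4, 7, 1, 2]

-544 = -3·213 + 95
213 = 2·95 + 23
95 = 4·23 + 3
23 = 7·3 + 2
3 = 1·2 + 1
2 = 2·1 + 0  (stop)
So -544/213 = [-3; 2, 4, 7, 1, 2].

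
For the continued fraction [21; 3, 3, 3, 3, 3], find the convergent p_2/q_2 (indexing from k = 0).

213/10

Using pₖ = aₖpₖ₋₁ + pₖ₋₂, qₖ = aₖqₖ₋₁ + qₖ₋₂ (with p₋₁=1, p₋₂=0, q₋₁=0, q₋₂=1):
  k=0: a=21, p=21, q=1
  k=1: a=3, p=64, q=3
  k=2: a=3, p=213, q=10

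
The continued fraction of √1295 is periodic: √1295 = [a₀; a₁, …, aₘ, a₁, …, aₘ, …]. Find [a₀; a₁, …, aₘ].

a₀ = ⌊√1295⌋ = 35.
With m₀=0, d₀=1 and mₖ₊₁ = dₖaₖ − mₖ, dₖ₊₁ = (n − mₖ₊₁²)/dₖ, aₖ₊₁ = ⌊(a₀+mₖ₊₁)/dₖ₊₁⌋:
  k=1: m=35, d=70, a=1
  k=2: m=35, d=1, a=70
d=1 and a=2a₀=70 at k=2, so the next step gives (m, d) = (35, 70) again — its k=1 value — and the period has length 2.

[35; 1, 70]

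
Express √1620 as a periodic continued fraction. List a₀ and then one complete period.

[40; 4, 80]

a₀ = ⌊√1620⌋ = 40.
With m₀=0, d₀=1 and mₖ₊₁ = dₖaₖ − mₖ, dₖ₊₁ = (n − mₖ₊₁²)/dₖ, aₖ₊₁ = ⌊(a₀+mₖ₊₁)/dₖ₊₁⌋:
  k=1: m=40, d=20, a=4
  k=2: m=40, d=1, a=80
d=1 and a=2a₀=80 at k=2, so the next step gives (m, d) = (40, 20) again — its k=1 value — and the period has length 2.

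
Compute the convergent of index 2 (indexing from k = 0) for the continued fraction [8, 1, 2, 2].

Using pₖ = aₖpₖ₋₁ + pₖ₋₂, qₖ = aₖqₖ₋₁ + qₖ₋₂ (with p₋₁=1, p₋₂=0, q₋₁=0, q₋₂=1):
  k=0: a=8, p=8, q=1
  k=1: a=1, p=9, q=1
  k=2: a=2, p=26, q=3

26/3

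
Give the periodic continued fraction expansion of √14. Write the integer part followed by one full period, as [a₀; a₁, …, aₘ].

a₀ = ⌊√14⌋ = 3.

[3; 1, 2, 1, 6]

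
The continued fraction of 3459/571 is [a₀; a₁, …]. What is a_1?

17

3459 = 6·571 + 33   →  a_0 = 6
571 = 17·33 + 10   →  a_1 = 17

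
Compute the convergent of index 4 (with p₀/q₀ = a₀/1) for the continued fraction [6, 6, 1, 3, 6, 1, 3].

1039/169

Using pₖ = aₖpₖ₋₁ + pₖ₋₂, qₖ = aₖqₖ₋₁ + qₖ₋₂ (with p₋₁=1, p₋₂=0, q₋₁=0, q₋₂=1):
  k=0: a=6, p=6, q=1
  k=1: a=6, p=37, q=6
  k=2: a=1, p=43, q=7
  k=3: a=3, p=166, q=27
  k=4: a=6, p=1039, q=169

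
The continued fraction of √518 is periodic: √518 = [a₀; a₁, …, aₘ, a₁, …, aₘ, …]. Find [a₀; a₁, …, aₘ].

a₀ = ⌊√518⌋ = 22.
With m₀=0, d₀=1 and mₖ₊₁ = dₖaₖ − mₖ, dₖ₊₁ = (n − mₖ₊₁²)/dₖ, aₖ₊₁ = ⌊(a₀+mₖ₊₁)/dₖ₊₁⌋:
  k=1: m=22, d=34, a=1
  k=2: m=12, d=11, a=3
  k=3: m=21, d=7, a=6
  k=4: m=21, d=11, a=3
  k=5: m=12, d=34, a=1
  k=6: m=22, d=1, a=44
d=1 and a=2a₀=44 at k=6, so the next step gives (m, d) = (22, 34) again — its k=1 value — and the period has length 6.

[22; 1, 3, 6, 3, 1, 44]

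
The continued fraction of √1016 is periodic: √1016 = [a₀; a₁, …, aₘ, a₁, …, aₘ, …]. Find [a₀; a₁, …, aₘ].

[31; 1, 6, 1, 62]

a₀ = ⌊√1016⌋ = 31.
With m₀=0, d₀=1 and mₖ₊₁ = dₖaₖ − mₖ, dₖ₊₁ = (n − mₖ₊₁²)/dₖ, aₖ₊₁ = ⌊(a₀+mₖ₊₁)/dₖ₊₁⌋:
  k=1: m=31, d=55, a=1
  k=2: m=24, d=8, a=6
  k=3: m=24, d=55, a=1
  k=4: m=31, d=1, a=62
d=1 and a=2a₀=62 at k=4, so the next step gives (m, d) = (31, 55) again — its k=1 value — and the period has length 4.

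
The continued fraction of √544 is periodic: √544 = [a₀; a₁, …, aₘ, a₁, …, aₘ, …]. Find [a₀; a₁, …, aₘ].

[23; 3, 11, 3, 46]

a₀ = ⌊√544⌋ = 23.
With m₀=0, d₀=1 and mₖ₊₁ = dₖaₖ − mₖ, dₖ₊₁ = (n − mₖ₊₁²)/dₖ, aₖ₊₁ = ⌊(a₀+mₖ₊₁)/dₖ₊₁⌋:
  k=1: m=23, d=15, a=3
  k=2: m=22, d=4, a=11
  k=3: m=22, d=15, a=3
  k=4: m=23, d=1, a=46
d=1 and a=2a₀=46 at k=4, so the next step gives (m, d) = (23, 15) again — its k=1 value — and the period has length 4.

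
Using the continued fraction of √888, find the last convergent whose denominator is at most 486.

√888 = [29; 1, 3, 1, 58, …] (period length 4).
Convergents:
  p_0/q_0 = 29/1
  p_1/q_1 = 30/1
  p_2/q_2 = 119/4
  p_3/q_3 = 149/5
  p_4/q_4 = 8761/294
  p_5/q_5 = 8910/299
  p_6/q_6 = 35491/1191
q_5 = 299 ≤ 486 < 1191 = q_6, so the answer is 8910/299.

8910/299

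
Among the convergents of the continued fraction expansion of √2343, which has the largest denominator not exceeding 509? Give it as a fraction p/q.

10649/220

√2343 = [48; 2, 2, 8, 2, 2, 96, …] (period length 6).
Convergents:
  p_0/q_0 = 48/1
  p_1/q_1 = 97/2
  p_2/q_2 = 242/5
  p_3/q_3 = 2033/42
  p_4/q_4 = 4308/89
  p_5/q_5 = 10649/220
  p_6/q_6 = 1026612/21209
q_5 = 220 ≤ 509 < 21209 = q_6, so the answer is 10649/220.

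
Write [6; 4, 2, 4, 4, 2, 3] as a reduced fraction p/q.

Fold from the inside: start with 3/1.
  2 + 1/3 = 7/3
  4 + 3/7 = 31/7
  4 + 7/31 = 131/31
  2 + 31/131 = 293/131
  4 + 131/293 = 1303/293
  6 + 293/1303 = 8111/1303

8111/1303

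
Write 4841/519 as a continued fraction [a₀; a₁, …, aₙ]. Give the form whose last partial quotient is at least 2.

4841 = 9*519 + 170
519 = 3*170 + 9
170 = 18*9 + 8
9 = 1*8 + 1
8 = 8*1 + 0  (stop)
So 4841/519 = [9; 3, 18, 1, 8].

[9; 3, 18, 1, 8]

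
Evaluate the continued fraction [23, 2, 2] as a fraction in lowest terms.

Using pₖ = aₖpₖ₋₁ + pₖ₋₂ and qₖ = aₖqₖ₋₁ + qₖ₋₂:
  k=0: a=23, p=23, q=1
  k=1: a=2, p=47, q=2
  k=2: a=2, p=117, q=5

117/5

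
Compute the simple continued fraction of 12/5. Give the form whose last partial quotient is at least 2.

12 = 2·5 + 2
5 = 2·2 + 1
2 = 2·1 + 0  (stop)
So 12/5 = [2; 2, 2].

[2; 2, 2]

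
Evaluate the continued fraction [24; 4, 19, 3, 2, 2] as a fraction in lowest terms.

Using pₖ = aₖpₖ₋₁ + pₖ₋₂ and qₖ = aₖqₖ₋₁ + qₖ₋₂:
  k=0: a=24, p=24, q=1
  k=1: a=4, p=97, q=4
  k=2: a=19, p=1867, q=77
  k=3: a=3, p=5698, q=235
  k=4: a=2, p=13263, q=547
  k=5: a=2, p=32224, q=1329

32224/1329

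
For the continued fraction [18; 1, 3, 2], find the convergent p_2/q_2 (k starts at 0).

Using pₖ = aₖpₖ₋₁ + pₖ₋₂, qₖ = aₖqₖ₋₁ + qₖ₋₂ (with p₋₁=1, p₋₂=0, q₋₁=0, q₋₂=1):
  k=0: a=18, p=18, q=1
  k=1: a=1, p=19, q=1
  k=2: a=3, p=75, q=4

75/4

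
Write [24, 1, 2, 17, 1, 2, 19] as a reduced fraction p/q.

77300/3133

Using pₖ = aₖpₖ₋₁ + pₖ₋₂ and qₖ = aₖqₖ₋₁ + qₖ₋₂:
  k=0: a=24, p=24, q=1
  k=1: a=1, p=25, q=1
  k=2: a=2, p=74, q=3
  k=3: a=17, p=1283, q=52
  k=4: a=1, p=1357, q=55
  k=5: a=2, p=3997, q=162
  k=6: a=19, p=77300, q=3133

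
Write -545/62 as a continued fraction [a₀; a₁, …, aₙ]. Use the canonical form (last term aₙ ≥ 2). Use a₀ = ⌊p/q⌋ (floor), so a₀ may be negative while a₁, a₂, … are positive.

-545 = -9×62 + 13
62 = 4×13 + 10
13 = 1×10 + 3
10 = 3×3 + 1
3 = 3×1 + 0  (stop)
So -545/62 = [-9; 4, 1, 3, 3].

[-9; 4, 1, 3, 3]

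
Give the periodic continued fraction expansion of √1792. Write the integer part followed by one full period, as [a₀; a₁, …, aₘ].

a₀ = ⌊√1792⌋ = 42.
With m₀=0, d₀=1 and mₖ₊₁ = dₖaₖ − mₖ, dₖ₊₁ = (n − mₖ₊₁²)/dₖ, aₖ₊₁ = ⌊(a₀+mₖ₊₁)/dₖ₊₁⌋:
  k=1: m=42, d=28, a=3
  k=2: m=42, d=1, a=84
d=1 and a=2a₀=84 at k=2, so the next step gives (m, d) = (42, 28) again — its k=1 value — and the period has length 2.

[42; 3, 84]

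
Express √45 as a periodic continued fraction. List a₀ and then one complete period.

[6; 1, 2, 2, 2, 1, 12]

a₀ = ⌊√45⌋ = 6.
With m₀=0, d₀=1 and mₖ₊₁ = dₖaₖ − mₖ, dₖ₊₁ = (n − mₖ₊₁²)/dₖ, aₖ₊₁ = ⌊(a₀+mₖ₊₁)/dₖ₊₁⌋:
  k=1: m=6, d=9, a=1
  k=2: m=3, d=4, a=2
  k=3: m=5, d=5, a=2
  k=4: m=5, d=4, a=2
  k=5: m=3, d=9, a=1
  k=6: m=6, d=1, a=12
d=1 and a=2a₀=12 at k=6, so the next step gives (m, d) = (6, 9) again — its k=1 value — and the period has length 6.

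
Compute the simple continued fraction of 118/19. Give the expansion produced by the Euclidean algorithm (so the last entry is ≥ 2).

118 = 6·19 + 4
19 = 4·4 + 3
4 = 1·3 + 1
3 = 3·1 + 0  (stop)
So 118/19 = [6; 4, 1, 3].

[6; 4, 1, 3]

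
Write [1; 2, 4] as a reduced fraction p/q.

Using pₖ = aₖpₖ₋₁ + pₖ₋₂ and qₖ = aₖqₖ₋₁ + qₖ₋₂:
  k=0: a=1, p=1, q=1
  k=1: a=2, p=3, q=2
  k=2: a=4, p=13, q=9

13/9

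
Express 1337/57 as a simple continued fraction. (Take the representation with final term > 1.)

1337 = 23×57 + 26
57 = 2×26 + 5
26 = 5×5 + 1
5 = 5×1 + 0  (stop)
So 1337/57 = [23; 2, 5, 5].

[23; 2, 5, 5]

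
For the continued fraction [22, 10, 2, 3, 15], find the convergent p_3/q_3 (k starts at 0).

1613/73

Using pₖ = aₖpₖ₋₁ + pₖ₋₂, qₖ = aₖqₖ₋₁ + qₖ₋₂ (with p₋₁=1, p₋₂=0, q₋₁=0, q₋₂=1):
  k=0: a=22, p=22, q=1
  k=1: a=10, p=221, q=10
  k=2: a=2, p=464, q=21
  k=3: a=3, p=1613, q=73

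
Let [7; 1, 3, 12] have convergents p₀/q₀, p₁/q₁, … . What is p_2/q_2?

31/4

Using pₖ = aₖpₖ₋₁ + pₖ₋₂, qₖ = aₖqₖ₋₁ + qₖ₋₂ (with p₋₁=1, p₋₂=0, q₋₁=0, q₋₂=1):
  k=0: a=7, p=7, q=1
  k=1: a=1, p=8, q=1
  k=2: a=3, p=31, q=4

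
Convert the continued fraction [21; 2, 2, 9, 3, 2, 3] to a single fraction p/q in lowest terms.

Fold from the inside: start with 3/1.
  2 + 1/3 = 7/3
  3 + 3/7 = 24/7
  9 + 7/24 = 223/24
  2 + 24/223 = 470/223
  2 + 223/470 = 1163/470
  21 + 470/1163 = 24893/1163

24893/1163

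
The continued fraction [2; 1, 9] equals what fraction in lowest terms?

29/10

Using pₖ = aₖpₖ₋₁ + pₖ₋₂ and qₖ = aₖqₖ₋₁ + qₖ₋₂:
  k=0: a=2, p=2, q=1
  k=1: a=1, p=3, q=1
  k=2: a=9, p=29, q=10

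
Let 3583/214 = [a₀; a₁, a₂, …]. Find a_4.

8

3583 = 16·214 + 159   →  a_0 = 16
214 = 1·159 + 55   →  a_1 = 1
159 = 2·55 + 49   →  a_2 = 2
55 = 1·49 + 6   →  a_3 = 1
49 = 8·6 + 1   →  a_4 = 8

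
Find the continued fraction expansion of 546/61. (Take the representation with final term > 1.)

[8; 1, 19, 3]

546 = 8·61 + 58
61 = 1·58 + 3
58 = 19·3 + 1
3 = 3·1 + 0  (stop)
So 546/61 = [8; 1, 19, 3].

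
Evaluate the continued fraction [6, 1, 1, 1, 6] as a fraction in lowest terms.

Fold from the inside: start with 6/1.
  1 + 1/6 = 7/6
  1 + 6/7 = 13/7
  1 + 7/13 = 20/13
  6 + 13/20 = 133/20

133/20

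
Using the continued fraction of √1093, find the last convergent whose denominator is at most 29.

562/17

√1093 = [33; 16, 1, 1, 16, 66, …] (period length 5).
Convergents:
  p_0/q_0 = 33/1
  p_1/q_1 = 529/16
  p_2/q_2 = 562/17
  p_3/q_3 = 1091/33
q_2 = 17 ≤ 29 < 33 = q_3, so the answer is 562/17.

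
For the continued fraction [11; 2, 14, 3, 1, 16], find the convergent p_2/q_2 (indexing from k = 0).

333/29

Using pₖ = aₖpₖ₋₁ + pₖ₋₂, qₖ = aₖqₖ₋₁ + qₖ₋₂ (with p₋₁=1, p₋₂=0, q₋₁=0, q₋₂=1):
  k=0: a=11, p=11, q=1
  k=1: a=2, p=23, q=2
  k=2: a=14, p=333, q=29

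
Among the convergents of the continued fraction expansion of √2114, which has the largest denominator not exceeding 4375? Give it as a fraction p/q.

194534/4231

√2114 = [45; 1, 44, 1, 90, …] (period length 4).
Convergents:
  p_0/q_0 = 45/1
  p_1/q_1 = 46/1
  p_2/q_2 = 2069/45
  p_3/q_3 = 2115/46
  p_4/q_4 = 192419/4185
  p_5/q_5 = 194534/4231
  p_6/q_6 = 8751915/190349
q_5 = 4231 ≤ 4375 < 190349 = q_6, so the answer is 194534/4231.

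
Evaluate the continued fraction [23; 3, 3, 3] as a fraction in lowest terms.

Using pₖ = aₖpₖ₋₁ + pₖ₋₂ and qₖ = aₖqₖ₋₁ + qₖ₋₂:
  k=0: a=23, p=23, q=1
  k=1: a=3, p=70, q=3
  k=2: a=3, p=233, q=10
  k=3: a=3, p=769, q=33

769/33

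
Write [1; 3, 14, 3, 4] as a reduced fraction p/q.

757/571

Fold from the inside: start with 4/1.
  3 + 1/4 = 13/4
  14 + 4/13 = 186/13
  3 + 13/186 = 571/186
  1 + 186/571 = 757/571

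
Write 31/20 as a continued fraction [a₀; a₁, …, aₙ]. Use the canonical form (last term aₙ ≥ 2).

[1; 1, 1, 4, 2]

31 = 1×20 + 11
20 = 1×11 + 9
11 = 1×9 + 2
9 = 4×2 + 1
2 = 2×1 + 0  (stop)
So 31/20 = [1; 1, 1, 4, 2].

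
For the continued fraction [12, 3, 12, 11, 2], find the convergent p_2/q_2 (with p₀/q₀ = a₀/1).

Using pₖ = aₖpₖ₋₁ + pₖ₋₂, qₖ = aₖqₖ₋₁ + qₖ₋₂ (with p₋₁=1, p₋₂=0, q₋₁=0, q₋₂=1):
  k=0: a=12, p=12, q=1
  k=1: a=3, p=37, q=3
  k=2: a=12, p=456, q=37

456/37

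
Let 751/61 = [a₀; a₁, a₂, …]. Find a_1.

3

751 = 12·61 + 19   →  a_0 = 12
61 = 3·19 + 4   →  a_1 = 3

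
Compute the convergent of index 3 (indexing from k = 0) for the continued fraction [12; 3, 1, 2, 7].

Using pₖ = aₖpₖ₋₁ + pₖ₋₂, qₖ = aₖqₖ₋₁ + qₖ₋₂ (with p₋₁=1, p₋₂=0, q₋₁=0, q₋₂=1):
  k=0: a=12, p=12, q=1
  k=1: a=3, p=37, q=3
  k=2: a=1, p=49, q=4
  k=3: a=2, p=135, q=11

135/11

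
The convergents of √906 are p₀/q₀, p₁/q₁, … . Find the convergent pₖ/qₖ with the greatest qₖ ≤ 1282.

√906 = [30; 10, 60, …] (period length 2).
Convergents:
  p_0/q_0 = 30/1
  p_1/q_1 = 301/10
  p_2/q_2 = 18090/601
  p_3/q_3 = 181201/6020
q_2 = 601 ≤ 1282 < 6020 = q_3, so the answer is 18090/601.

18090/601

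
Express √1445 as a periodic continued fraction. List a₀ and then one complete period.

a₀ = ⌊√1445⌋ = 38.
With m₀=0, d₀=1 and mₖ₊₁ = dₖaₖ − mₖ, dₖ₊₁ = (n − mₖ₊₁²)/dₖ, aₖ₊₁ = ⌊(a₀+mₖ₊₁)/dₖ₊₁⌋:
  k=1: m=38, d=1, a=76
d=1 and a=2a₀=76 at k=1, so the next step gives (m, d) = (38, 1) again — its k=1 value — and the period has length 1.

[38; 76]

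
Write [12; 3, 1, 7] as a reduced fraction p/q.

380/31

Fold from the inside: start with 7/1.
  1 + 1/7 = 8/7
  3 + 7/8 = 31/8
  12 + 8/31 = 380/31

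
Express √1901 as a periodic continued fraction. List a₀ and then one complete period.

a₀ = ⌊√1901⌋ = 43.
With m₀=0, d₀=1 and mₖ₊₁ = dₖaₖ − mₖ, dₖ₊₁ = (n − mₖ₊₁²)/dₖ, aₖ₊₁ = ⌊(a₀+mₖ₊₁)/dₖ₊₁⌋:
  k=1: m=43, d=52, a=1
  k=2: m=9, d=35, a=1
  k=3: m=26, d=35, a=1
  k=4: m=9, d=52, a=1
  k=5: m=43, d=1, a=86
d=1 and a=2a₀=86 at k=5, so the next step gives (m, d) = (43, 52) again — its k=1 value — and the period has length 5.

[43; 1, 1, 1, 1, 86]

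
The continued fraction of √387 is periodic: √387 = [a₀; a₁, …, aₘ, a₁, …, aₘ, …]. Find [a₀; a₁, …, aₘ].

a₀ = ⌊√387⌋ = 19.
With m₀=0, d₀=1 and mₖ₊₁ = dₖaₖ − mₖ, dₖ₊₁ = (n − mₖ₊₁²)/dₖ, aₖ₊₁ = ⌊(a₀+mₖ₊₁)/dₖ₊₁⌋:
  k=1: m=19, d=26, a=1
  k=2: m=7, d=13, a=2
  k=3: m=19, d=2, a=19
  k=4: m=19, d=13, a=2
  k=5: m=7, d=26, a=1
  k=6: m=19, d=1, a=38
d=1 and a=2a₀=38 at k=6, so the next step gives (m, d) = (19, 26) again — its k=1 value — and the period has length 6.

[19; 1, 2, 19, 2, 1, 38]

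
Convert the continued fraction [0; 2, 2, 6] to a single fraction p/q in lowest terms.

13/32

Using pₖ = aₖpₖ₋₁ + pₖ₋₂ and qₖ = aₖqₖ₋₁ + qₖ₋₂:
  k=0: a=0, p=0, q=1
  k=1: a=2, p=1, q=2
  k=2: a=2, p=2, q=5
  k=3: a=6, p=13, q=32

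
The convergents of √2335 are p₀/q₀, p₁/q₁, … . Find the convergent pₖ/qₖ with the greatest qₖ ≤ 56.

√2335 = [48; 3, 9, 3, 96, …] (period length 4).
Convergents:
  p_0/q_0 = 48/1
  p_1/q_1 = 145/3
  p_2/q_2 = 1353/28
  p_3/q_3 = 4204/87
q_2 = 28 ≤ 56 < 87 = q_3, so the answer is 1353/28.

1353/28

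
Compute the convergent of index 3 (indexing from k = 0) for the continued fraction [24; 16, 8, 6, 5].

Using pₖ = aₖpₖ₋₁ + pₖ₋₂, qₖ = aₖqₖ₋₁ + qₖ₋₂ (with p₋₁=1, p₋₂=0, q₋₁=0, q₋₂=1):
  k=0: a=24, p=24, q=1
  k=1: a=16, p=385, q=16
  k=2: a=8, p=3104, q=129
  k=3: a=6, p=19009, q=790

19009/790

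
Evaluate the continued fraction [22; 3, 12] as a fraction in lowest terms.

Fold from the inside: start with 12/1.
  3 + 1/12 = 37/12
  22 + 12/37 = 826/37

826/37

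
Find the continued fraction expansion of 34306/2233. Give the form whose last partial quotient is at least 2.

34306 = 15*2233 + 811
2233 = 2*811 + 611
811 = 1*611 + 200
611 = 3*200 + 11
200 = 18*11 + 2
11 = 5*2 + 1
2 = 2*1 + 0  (stop)
So 34306/2233 = [15; 2, 1, 3, 18, 5, 2].

[15; 2, 1, 3, 18, 5, 2]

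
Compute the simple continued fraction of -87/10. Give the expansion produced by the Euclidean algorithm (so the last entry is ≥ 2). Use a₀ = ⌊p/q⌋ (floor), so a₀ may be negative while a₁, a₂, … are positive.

[-9; 3, 3]

-87 = -9·10 + 3
10 = 3·3 + 1
3 = 3·1 + 0  (stop)
So -87/10 = [-9; 3, 3].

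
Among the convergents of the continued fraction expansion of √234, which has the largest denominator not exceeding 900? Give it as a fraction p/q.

√234 = [15; 3, 2, 1, 2, 1, 2, 3, 30, …] (period length 8).
Convergents:
  p_0/q_0 = 15/1
  p_1/q_1 = 46/3
  p_2/q_2 = 107/7
  p_3/q_3 = 153/10
  p_4/q_4 = 413/27
  p_5/q_5 = 566/37
  p_6/q_6 = 1545/101
  p_7/q_7 = 5201/340
  p_8/q_8 = 157575/10301
q_7 = 340 ≤ 900 < 10301 = q_8, so the answer is 5201/340.

5201/340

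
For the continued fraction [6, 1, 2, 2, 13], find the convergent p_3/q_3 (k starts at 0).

47/7

Using pₖ = aₖpₖ₋₁ + pₖ₋₂, qₖ = aₖqₖ₋₁ + qₖ₋₂ (with p₋₁=1, p₋₂=0, q₋₁=0, q₋₂=1):
  k=0: a=6, p=6, q=1
  k=1: a=1, p=7, q=1
  k=2: a=2, p=20, q=3
  k=3: a=2, p=47, q=7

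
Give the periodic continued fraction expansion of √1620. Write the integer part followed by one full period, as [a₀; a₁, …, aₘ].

[40; 4, 80]

a₀ = ⌊√1620⌋ = 40.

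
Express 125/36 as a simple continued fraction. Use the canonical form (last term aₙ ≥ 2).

125 = 3*36 + 17
36 = 2*17 + 2
17 = 8*2 + 1
2 = 2*1 + 0  (stop)
So 125/36 = [3; 2, 8, 2].

[3; 2, 8, 2]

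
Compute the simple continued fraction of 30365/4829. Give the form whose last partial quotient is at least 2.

[6; 3, 2, 8, 3, 3, 2, 3]

30365 = 6·4829 + 1391
4829 = 3·1391 + 656
1391 = 2·656 + 79
656 = 8·79 + 24
79 = 3·24 + 7
24 = 3·7 + 3
7 = 2·3 + 1
3 = 3·1 + 0  (stop)
So 30365/4829 = [6; 3, 2, 8, 3, 3, 2, 3].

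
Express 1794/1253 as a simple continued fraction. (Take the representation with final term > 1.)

1794 = 1·1253 + 541
1253 = 2·541 + 171
541 = 3·171 + 28
171 = 6·28 + 3
28 = 9·3 + 1
3 = 3·1 + 0  (stop)
So 1794/1253 = [1; 2, 3, 6, 9, 3].

[1; 2, 3, 6, 9, 3]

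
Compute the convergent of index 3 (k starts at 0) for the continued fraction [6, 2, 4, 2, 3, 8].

Using pₖ = aₖpₖ₋₁ + pₖ₋₂, qₖ = aₖqₖ₋₁ + qₖ₋₂ (with p₋₁=1, p₋₂=0, q₋₁=0, q₋₂=1):
  k=0: a=6, p=6, q=1
  k=1: a=2, p=13, q=2
  k=2: a=4, p=58, q=9
  k=3: a=2, p=129, q=20

129/20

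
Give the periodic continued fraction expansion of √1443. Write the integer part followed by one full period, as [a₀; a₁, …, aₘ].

[37; 1, 74]

a₀ = ⌊√1443⌋ = 37.
With m₀=0, d₀=1 and mₖ₊₁ = dₖaₖ − mₖ, dₖ₊₁ = (n − mₖ₊₁²)/dₖ, aₖ₊₁ = ⌊(a₀+mₖ₊₁)/dₖ₊₁⌋:
  k=1: m=37, d=74, a=1
  k=2: m=37, d=1, a=74
d=1 and a=2a₀=74 at k=2, so the next step gives (m, d) = (37, 74) again — its k=1 value — and the period has length 2.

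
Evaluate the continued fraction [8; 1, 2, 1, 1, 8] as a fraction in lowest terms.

Using pₖ = aₖpₖ₋₁ + pₖ₋₂ and qₖ = aₖqₖ₋₁ + qₖ₋₂:
  k=0: a=8, p=8, q=1
  k=1: a=1, p=9, q=1
  k=2: a=2, p=26, q=3
  k=3: a=1, p=35, q=4
  k=4: a=1, p=61, q=7
  k=5: a=8, p=523, q=60

523/60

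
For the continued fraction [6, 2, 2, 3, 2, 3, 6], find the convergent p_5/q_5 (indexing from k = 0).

Using pₖ = aₖpₖ₋₁ + pₖ₋₂, qₖ = aₖqₖ₋₁ + qₖ₋₂ (with p₋₁=1, p₋₂=0, q₋₁=0, q₋₂=1):
  k=0: a=6, p=6, q=1
  k=1: a=2, p=13, q=2
  k=2: a=2, p=32, q=5
  k=3: a=3, p=109, q=17
  k=4: a=2, p=250, q=39
  k=5: a=3, p=859, q=134

859/134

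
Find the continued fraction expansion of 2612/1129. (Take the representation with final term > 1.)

2612 = 2×1129 + 354
1129 = 3×354 + 67
354 = 5×67 + 19
67 = 3×19 + 10
19 = 1×10 + 9
10 = 1×9 + 1
9 = 9×1 + 0  (stop)
So 2612/1129 = [2; 3, 5, 3, 1, 1, 9].

[2; 3, 5, 3, 1, 1, 9]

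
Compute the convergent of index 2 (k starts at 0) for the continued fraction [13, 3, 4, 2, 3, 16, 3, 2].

173/13

Using pₖ = aₖpₖ₋₁ + pₖ₋₂, qₖ = aₖqₖ₋₁ + qₖ₋₂ (with p₋₁=1, p₋₂=0, q₋₁=0, q₋₂=1):
  k=0: a=13, p=13, q=1
  k=1: a=3, p=40, q=3
  k=2: a=4, p=173, q=13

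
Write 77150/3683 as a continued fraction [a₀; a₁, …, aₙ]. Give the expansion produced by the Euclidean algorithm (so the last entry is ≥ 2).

77150 = 20×3683 + 3490
3683 = 1×3490 + 193
3490 = 18×193 + 16
193 = 12×16 + 1
16 = 16×1 + 0  (stop)
So 77150/3683 = [20; 1, 18, 12, 16].

[20; 1, 18, 12, 16]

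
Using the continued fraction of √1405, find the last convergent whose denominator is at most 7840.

√1405 = [37; 2, 14, 2, 74, …] (period length 4).
Convergents:
  p_0/q_0 = 37/1
  p_1/q_1 = 75/2
  p_2/q_2 = 1087/29
  p_3/q_3 = 2249/60
  p_4/q_4 = 167513/4469
  p_5/q_5 = 337275/8998
q_4 = 4469 ≤ 7840 < 8998 = q_5, so the answer is 167513/4469.

167513/4469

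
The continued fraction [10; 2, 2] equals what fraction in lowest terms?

52/5

Using pₖ = aₖpₖ₋₁ + pₖ₋₂ and qₖ = aₖqₖ₋₁ + qₖ₋₂:
  k=0: a=10, p=10, q=1
  k=1: a=2, p=21, q=2
  k=2: a=2, p=52, q=5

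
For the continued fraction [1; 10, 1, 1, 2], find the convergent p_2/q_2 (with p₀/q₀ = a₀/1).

Using pₖ = aₖpₖ₋₁ + pₖ₋₂, qₖ = aₖqₖ₋₁ + qₖ₋₂ (with p₋₁=1, p₋₂=0, q₋₁=0, q₋₂=1):
  k=0: a=1, p=1, q=1
  k=1: a=10, p=11, q=10
  k=2: a=1, p=12, q=11

12/11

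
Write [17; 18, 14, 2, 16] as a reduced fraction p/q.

147307/8637

Fold from the inside: start with 16/1.
  2 + 1/16 = 33/16
  14 + 16/33 = 478/33
  18 + 33/478 = 8637/478
  17 + 478/8637 = 147307/8637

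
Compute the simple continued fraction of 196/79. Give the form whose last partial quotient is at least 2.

[2; 2, 12, 1, 2]

196 = 2×79 + 38
79 = 2×38 + 3
38 = 12×3 + 2
3 = 1×2 + 1
2 = 2×1 + 0  (stop)
So 196/79 = [2; 2, 12, 1, 2].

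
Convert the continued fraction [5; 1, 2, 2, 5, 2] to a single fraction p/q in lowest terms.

474/83

Fold from the inside: start with 2/1.
  5 + 1/2 = 11/2
  2 + 2/11 = 24/11
  2 + 11/24 = 59/24
  1 + 24/59 = 83/59
  5 + 59/83 = 474/83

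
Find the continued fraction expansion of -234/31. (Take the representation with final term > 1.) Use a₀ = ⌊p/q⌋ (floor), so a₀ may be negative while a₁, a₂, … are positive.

-234 = -8×31 + 14
31 = 2×14 + 3
14 = 4×3 + 2
3 = 1×2 + 1
2 = 2×1 + 0  (stop)
So -234/31 = [-8; 2, 4, 1, 2].

[-8; 2, 4, 1, 2]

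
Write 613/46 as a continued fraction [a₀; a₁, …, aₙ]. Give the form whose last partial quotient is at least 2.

[13; 3, 15]

613 = 13·46 + 15
46 = 3·15 + 1
15 = 15·1 + 0  (stop)
So 613/46 = [13; 3, 15].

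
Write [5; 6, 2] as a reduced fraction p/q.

67/13

Fold from the inside: start with 2/1.
  6 + 1/2 = 13/2
  5 + 2/13 = 67/13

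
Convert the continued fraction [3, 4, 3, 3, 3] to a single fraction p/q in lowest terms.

Fold from the inside: start with 3/1.
  3 + 1/3 = 10/3
  3 + 3/10 = 33/10
  4 + 10/33 = 142/33
  3 + 33/142 = 459/142

459/142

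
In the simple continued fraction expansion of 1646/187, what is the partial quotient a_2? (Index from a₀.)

4

1646 = 8·187 + 150   →  a_0 = 8
187 = 1·150 + 37   →  a_1 = 1
150 = 4·37 + 2   →  a_2 = 4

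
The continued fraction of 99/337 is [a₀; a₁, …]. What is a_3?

99 = 0·337 + 99   →  a_0 = 0
337 = 3·99 + 40   →  a_1 = 3
99 = 2·40 + 19   →  a_2 = 2
40 = 2·19 + 2   →  a_3 = 2

2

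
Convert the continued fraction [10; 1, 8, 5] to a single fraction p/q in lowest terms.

501/46

Fold from the inside: start with 5/1.
  8 + 1/5 = 41/5
  1 + 5/41 = 46/41
  10 + 41/46 = 501/46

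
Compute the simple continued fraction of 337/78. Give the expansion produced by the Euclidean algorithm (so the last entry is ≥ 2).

[4; 3, 8, 3]

337 = 4×78 + 25
78 = 3×25 + 3
25 = 8×3 + 1
3 = 3×1 + 0  (stop)
So 337/78 = [4; 3, 8, 3].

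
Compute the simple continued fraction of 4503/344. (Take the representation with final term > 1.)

[13; 11, 10, 3]

4503 = 13·344 + 31
344 = 11·31 + 3
31 = 10·3 + 1
3 = 3·1 + 0  (stop)
So 4503/344 = [13; 11, 10, 3].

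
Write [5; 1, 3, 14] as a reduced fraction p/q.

328/57

Using pₖ = aₖpₖ₋₁ + pₖ₋₂ and qₖ = aₖqₖ₋₁ + qₖ₋₂:
  k=0: a=5, p=5, q=1
  k=1: a=1, p=6, q=1
  k=2: a=3, p=23, q=4
  k=3: a=14, p=328, q=57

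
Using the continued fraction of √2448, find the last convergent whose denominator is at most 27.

1039/21

√2448 = [49; 2, 10, 2, 98, …] (period length 4).
Convergents:
  p_0/q_0 = 49/1
  p_1/q_1 = 99/2
  p_2/q_2 = 1039/21
  p_3/q_3 = 2177/44
q_2 = 21 ≤ 27 < 44 = q_3, so the answer is 1039/21.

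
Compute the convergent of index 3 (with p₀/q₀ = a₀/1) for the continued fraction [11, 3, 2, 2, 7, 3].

Using pₖ = aₖpₖ₋₁ + pₖ₋₂, qₖ = aₖqₖ₋₁ + qₖ₋₂ (with p₋₁=1, p₋₂=0, q₋₁=0, q₋₂=1):
  k=0: a=11, p=11, q=1
  k=1: a=3, p=34, q=3
  k=2: a=2, p=79, q=7
  k=3: a=2, p=192, q=17

192/17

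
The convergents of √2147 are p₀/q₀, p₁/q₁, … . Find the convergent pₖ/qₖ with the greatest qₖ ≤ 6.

√2147 = [46; 2, 1, 45, 1, 2, 92, …] (period length 6).
Convergents:
  p_0/q_0 = 46/1
  p_1/q_1 = 93/2
  p_2/q_2 = 139/3
  p_3/q_3 = 6348/137
q_2 = 3 ≤ 6 < 137 = q_3, so the answer is 139/3.

139/3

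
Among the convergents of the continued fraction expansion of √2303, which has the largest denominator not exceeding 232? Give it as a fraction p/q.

4607/96

√2303 = [47; 1, 94, …] (period length 2).
Convergents:
  p_0/q_0 = 47/1
  p_1/q_1 = 48/1
  p_2/q_2 = 4559/95
  p_3/q_3 = 4607/96
  p_4/q_4 = 437617/9119
q_3 = 96 ≤ 232 < 9119 = q_4, so the answer is 4607/96.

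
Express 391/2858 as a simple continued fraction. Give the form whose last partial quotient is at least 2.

[0; 7, 3, 4, 3, 9]

391 = 0×2858 + 391
2858 = 7×391 + 121
391 = 3×121 + 28
121 = 4×28 + 9
28 = 3×9 + 1
9 = 9×1 + 0  (stop)
So 391/2858 = [0; 7, 3, 4, 3, 9].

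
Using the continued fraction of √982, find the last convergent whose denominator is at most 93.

2883/92

√982 = [31; 2, 1, 30, 1, 2, 62, …] (period length 6).
Convergents:
  p_0/q_0 = 31/1
  p_1/q_1 = 63/2
  p_2/q_2 = 94/3
  p_3/q_3 = 2883/92
  p_4/q_4 = 2977/95
q_3 = 92 ≤ 93 < 95 = q_4, so the answer is 2883/92.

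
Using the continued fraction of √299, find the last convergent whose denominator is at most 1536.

14231/823

√299 = [17; 3, 2, 3, 34, …] (period length 4).
Convergents:
  p_0/q_0 = 17/1
  p_1/q_1 = 52/3
  p_2/q_2 = 121/7
  p_3/q_3 = 415/24
  p_4/q_4 = 14231/823
  p_5/q_5 = 43108/2493
q_4 = 823 ≤ 1536 < 2493 = q_5, so the answer is 14231/823.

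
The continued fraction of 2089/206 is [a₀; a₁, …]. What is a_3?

2089 = 10·206 + 29   →  a_0 = 10
206 = 7·29 + 3   →  a_1 = 7
29 = 9·3 + 2   →  a_2 = 9
3 = 1·2 + 1   →  a_3 = 1

1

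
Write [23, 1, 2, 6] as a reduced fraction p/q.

450/19

Using pₖ = aₖpₖ₋₁ + pₖ₋₂ and qₖ = aₖqₖ₋₁ + qₖ₋₂:
  k=0: a=23, p=23, q=1
  k=1: a=1, p=24, q=1
  k=2: a=2, p=71, q=3
  k=3: a=6, p=450, q=19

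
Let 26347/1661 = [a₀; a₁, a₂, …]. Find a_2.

26347 = 15·1661 + 1432   →  a_0 = 15
1661 = 1·1432 + 229   →  a_1 = 1
1432 = 6·229 + 58   →  a_2 = 6

6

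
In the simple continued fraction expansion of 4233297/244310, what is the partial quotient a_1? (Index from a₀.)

4233297 = 17·244310 + 80027   →  a_0 = 17
244310 = 3·80027 + 4229   →  a_1 = 3

3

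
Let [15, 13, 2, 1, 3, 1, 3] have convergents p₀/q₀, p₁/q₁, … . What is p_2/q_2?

407/27

Using pₖ = aₖpₖ₋₁ + pₖ₋₂, qₖ = aₖqₖ₋₁ + qₖ₋₂ (with p₋₁=1, p₋₂=0, q₋₁=0, q₋₂=1):
  k=0: a=15, p=15, q=1
  k=1: a=13, p=196, q=13
  k=2: a=2, p=407, q=27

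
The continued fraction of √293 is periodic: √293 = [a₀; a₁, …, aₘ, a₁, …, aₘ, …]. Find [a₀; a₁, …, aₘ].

[17; 8, 1, 1, 8, 34]

a₀ = ⌊√293⌋ = 17.
With m₀=0, d₀=1 and mₖ₊₁ = dₖaₖ − mₖ, dₖ₊₁ = (n − mₖ₊₁²)/dₖ, aₖ₊₁ = ⌊(a₀+mₖ₊₁)/dₖ₊₁⌋:
  k=1: m=17, d=4, a=8
  k=2: m=15, d=17, a=1
  k=3: m=2, d=17, a=1
  k=4: m=15, d=4, a=8
  k=5: m=17, d=1, a=34
d=1 and a=2a₀=34 at k=5, so the next step gives (m, d) = (17, 4) again — its k=1 value — and the period has length 5.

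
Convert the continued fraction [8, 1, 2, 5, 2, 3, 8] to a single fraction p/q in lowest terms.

Fold from the inside: start with 8/1.
  3 + 1/8 = 25/8
  2 + 8/25 = 58/25
  5 + 25/58 = 315/58
  2 + 58/315 = 688/315
  1 + 315/688 = 1003/688
  8 + 688/1003 = 8712/1003

8712/1003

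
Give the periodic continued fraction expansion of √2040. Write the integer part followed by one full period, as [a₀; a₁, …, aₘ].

[45; 6, 90]

a₀ = ⌊√2040⌋ = 45.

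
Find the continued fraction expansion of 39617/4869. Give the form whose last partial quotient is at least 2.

39617 = 8×4869 + 665
4869 = 7×665 + 214
665 = 3×214 + 23
214 = 9×23 + 7
23 = 3×7 + 2
7 = 3×2 + 1
2 = 2×1 + 0  (stop)
So 39617/4869 = [8; 7, 3, 9, 3, 3, 2].

[8; 7, 3, 9, 3, 3, 2]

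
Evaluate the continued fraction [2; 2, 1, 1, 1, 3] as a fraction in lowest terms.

Using pₖ = aₖpₖ₋₁ + pₖ₋₂ and qₖ = aₖqₖ₋₁ + qₖ₋₂:
  k=0: a=2, p=2, q=1
  k=1: a=2, p=5, q=2
  k=2: a=1, p=7, q=3
  k=3: a=1, p=12, q=5
  k=4: a=1, p=19, q=8
  k=5: a=3, p=69, q=29

69/29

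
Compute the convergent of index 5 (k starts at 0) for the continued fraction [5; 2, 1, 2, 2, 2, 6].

247/46

Using pₖ = aₖpₖ₋₁ + pₖ₋₂, qₖ = aₖqₖ₋₁ + qₖ₋₂ (with p₋₁=1, p₋₂=0, q₋₁=0, q₋₂=1):
  k=0: a=5, p=5, q=1
  k=1: a=2, p=11, q=2
  k=2: a=1, p=16, q=3
  k=3: a=2, p=43, q=8
  k=4: a=2, p=102, q=19
  k=5: a=2, p=247, q=46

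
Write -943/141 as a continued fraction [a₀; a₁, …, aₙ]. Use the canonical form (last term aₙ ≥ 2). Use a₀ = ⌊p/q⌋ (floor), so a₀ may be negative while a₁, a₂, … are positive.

-943 = -7*141 + 44
141 = 3*44 + 9
44 = 4*9 + 8
9 = 1*8 + 1
8 = 8*1 + 0  (stop)
So -943/141 = [-7; 3, 4, 1, 8].

[-7; 3, 4, 1, 8]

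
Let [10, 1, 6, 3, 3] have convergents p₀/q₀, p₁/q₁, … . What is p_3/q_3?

Using pₖ = aₖpₖ₋₁ + pₖ₋₂, qₖ = aₖqₖ₋₁ + qₖ₋₂ (with p₋₁=1, p₋₂=0, q₋₁=0, q₋₂=1):
  k=0: a=10, p=10, q=1
  k=1: a=1, p=11, q=1
  k=2: a=6, p=76, q=7
  k=3: a=3, p=239, q=22

239/22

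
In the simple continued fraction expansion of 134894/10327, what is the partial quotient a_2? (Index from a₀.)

16

134894 = 13·10327 + 643   →  a_0 = 13
10327 = 16·643 + 39   →  a_1 = 16
643 = 16·39 + 19   →  a_2 = 16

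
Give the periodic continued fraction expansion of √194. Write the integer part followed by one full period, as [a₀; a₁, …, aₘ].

a₀ = ⌊√194⌋ = 13.
With m₀=0, d₀=1 and mₖ₊₁ = dₖaₖ − mₖ, dₖ₊₁ = (n − mₖ₊₁²)/dₖ, aₖ₊₁ = ⌊(a₀+mₖ₊₁)/dₖ₊₁⌋:
  k=1: m=13, d=25, a=1
  k=2: m=12, d=2, a=12
  k=3: m=12, d=25, a=1
  k=4: m=13, d=1, a=26
d=1 and a=2a₀=26 at k=4, so the next step gives (m, d) = (13, 25) again — its k=1 value — and the period has length 4.

[13; 1, 12, 1, 26]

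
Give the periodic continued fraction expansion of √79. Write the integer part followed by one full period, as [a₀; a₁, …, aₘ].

[8; 1, 7, 1, 16]

a₀ = ⌊√79⌋ = 8.
With m₀=0, d₀=1 and mₖ₊₁ = dₖaₖ − mₖ, dₖ₊₁ = (n − mₖ₊₁²)/dₖ, aₖ₊₁ = ⌊(a₀+mₖ₊₁)/dₖ₊₁⌋:
  k=1: m=8, d=15, a=1
  k=2: m=7, d=2, a=7
  k=3: m=7, d=15, a=1
  k=4: m=8, d=1, a=16
d=1 and a=2a₀=16 at k=4, so the next step gives (m, d) = (8, 15) again — its k=1 value — and the period has length 4.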